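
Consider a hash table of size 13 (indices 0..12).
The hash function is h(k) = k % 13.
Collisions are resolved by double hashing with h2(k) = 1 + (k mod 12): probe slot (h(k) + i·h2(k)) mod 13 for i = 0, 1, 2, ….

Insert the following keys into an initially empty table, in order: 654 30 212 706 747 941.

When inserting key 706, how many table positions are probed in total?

2

654 hashes to 4; slot 4 is free -> place at 4.
30 hashes to 4, h2=7; 4 taken -> place at 11.
212 hashes to 4, h2=9; 4 taken -> place at 0.
706 hashes to 4, h2=11; 4 taken -> place at 2.
747 hashes to 6; slot 6 is free -> place at 6.
941 hashes to 5; slot 5 is free -> place at 5.
Table: [212, ∅, 706, ∅, 654, 941, 747, ∅, ∅, ∅, ∅, 30, ∅]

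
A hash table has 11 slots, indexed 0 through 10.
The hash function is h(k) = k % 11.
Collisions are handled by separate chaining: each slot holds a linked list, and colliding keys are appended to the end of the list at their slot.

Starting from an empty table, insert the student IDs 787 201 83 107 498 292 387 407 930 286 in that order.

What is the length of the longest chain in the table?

Insert 787: h=6, bucket 6 empty -> new chain.
Insert 201: h=3, bucket 3 empty -> new chain.
Insert 83: h=6, bucket 6 nonempty -> append to chain.
Insert 107: h=8, bucket 8 empty -> new chain.
Insert 498: h=3, bucket 3 nonempty -> append to chain.
Insert 292: h=6, bucket 6 nonempty -> append to chain.
Insert 387: h=2, bucket 2 empty -> new chain.
Insert 407: h=0, bucket 0 empty -> new chain.
Insert 930: h=6, bucket 6 nonempty -> append to chain.
Insert 286: h=0, bucket 0 nonempty -> append to chain.
Final buckets:
0: 407 -> 286
1: -
2: 387
3: 201 -> 498
4: -
5: -
6: 787 -> 83 -> 292 -> 930
7: -
8: 107
9: -
10: -

4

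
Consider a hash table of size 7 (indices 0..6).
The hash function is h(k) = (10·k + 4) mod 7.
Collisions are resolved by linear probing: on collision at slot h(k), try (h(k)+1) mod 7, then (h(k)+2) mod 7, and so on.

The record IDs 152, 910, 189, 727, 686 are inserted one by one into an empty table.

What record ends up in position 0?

152: h=5 → slot 5
910: h=4 → slot 4
189: h=4, probe 4,5,6 → slot 6
727: h=1 → slot 1
686: h=4, probe 4,5,6,0 → slot 0
Table: [686, 727, ., ., 910, 152, 189]

686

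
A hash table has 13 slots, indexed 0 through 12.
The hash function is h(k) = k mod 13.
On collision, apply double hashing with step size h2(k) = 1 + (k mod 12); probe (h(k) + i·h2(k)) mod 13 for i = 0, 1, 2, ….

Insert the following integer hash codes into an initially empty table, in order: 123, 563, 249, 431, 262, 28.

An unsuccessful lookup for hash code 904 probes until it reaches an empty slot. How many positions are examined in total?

Insert 123: h=6, slot 6 empty => index 6.
Insert 563: h=4, slot 4 empty => index 4.
Insert 249: h=2, slot 2 empty => index 2.
Insert 431: h=2, h2=12, slot 2 occupied => index 1.
Insert 262: h=2, h2=11, slot 2 occupied => index 0.
Insert 28: h=2, h2=5, slot 2 occupied => index 7.
Table: [262, 431, 249, -, 563, -, 123, 28, -, -, -, -, -]
Lookup 904: h=7, h2=5, probe 7,12 → slot 12 empty, not found.

2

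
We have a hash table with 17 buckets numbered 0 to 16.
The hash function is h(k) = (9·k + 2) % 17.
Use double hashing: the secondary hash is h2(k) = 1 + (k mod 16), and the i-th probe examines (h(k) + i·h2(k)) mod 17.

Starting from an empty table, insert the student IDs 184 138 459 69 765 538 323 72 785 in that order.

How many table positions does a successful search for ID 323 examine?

2

184: h=9 -> slot 9
138: h=3 -> slot 3
459: h=2 -> slot 2
69: h=11 -> slot 11
765: h=2, h2=14, probe 2,16 -> slot 16
538: h=16, h2=11, probe 16,10 -> slot 10
323: h=2, h2=4, probe 2,6 -> slot 6
72: h=4 -> slot 4
785: h=12 -> slot 12
Table: [—, —, 459, 138, 72, —, 323, —, —, 184, 538, 69, 785, —, —, —, 765]
Lookup 323: h=2, h2=4, probe 2,6 → found at 6.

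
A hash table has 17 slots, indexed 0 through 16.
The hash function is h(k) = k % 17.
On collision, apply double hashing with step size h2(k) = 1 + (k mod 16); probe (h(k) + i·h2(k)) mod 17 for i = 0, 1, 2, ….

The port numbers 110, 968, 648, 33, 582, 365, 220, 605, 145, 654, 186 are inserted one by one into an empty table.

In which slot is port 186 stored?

Insert 110: h=8, slot 8 empty → index 8.
Insert 968: h=16, slot 16 empty → index 16.
Insert 648: h=2, slot 2 empty → index 2.
Insert 33: h=16, h2=2, slot 16 occupied → index 1.
Insert 582: h=4, slot 4 empty → index 4.
Insert 365: h=8, h2=14, slot 8 occupied → index 5.
Insert 220: h=16, h2=13, slot 16 occupied → index 12.
Insert 605: h=10, slot 10 empty → index 10.
Insert 145: h=9, slot 9 empty → index 9.
Insert 654: h=8, h2=15, slot 8 occupied → index 6.
Insert 186: h=16, h2=11, slots 16,10,4 occupied → index 15.
Table: [—, 33, 648, —, 582, 365, 654, —, 110, 145, 605, —, 220, —, —, 186, 968]

15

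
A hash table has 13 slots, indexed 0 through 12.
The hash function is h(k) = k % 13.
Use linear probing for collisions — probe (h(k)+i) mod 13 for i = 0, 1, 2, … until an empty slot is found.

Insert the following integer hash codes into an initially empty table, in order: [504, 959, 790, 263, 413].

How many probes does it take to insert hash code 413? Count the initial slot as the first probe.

4

504: h=10 → slot 10
959: h=10, probe 10,11 → slot 11
790: h=10, probe 10,11,12 → slot 12
263: h=3 → slot 3
413: h=10, probe 10,11,12,0 → slot 0
Table: [413, ∅, ∅, 263, ∅, ∅, ∅, ∅, ∅, ∅, 504, 959, 790]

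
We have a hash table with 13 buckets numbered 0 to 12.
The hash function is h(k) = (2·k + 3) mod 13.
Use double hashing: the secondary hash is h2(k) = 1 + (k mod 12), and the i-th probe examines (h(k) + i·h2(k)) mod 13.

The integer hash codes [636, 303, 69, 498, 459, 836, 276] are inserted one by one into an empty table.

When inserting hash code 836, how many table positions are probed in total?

2

Insert 636: h=1, slot 1 empty => index 1.
Insert 303: h=11, slot 11 empty => index 11.
Insert 69: h=11, h2=10, slot 11 occupied => index 8.
Insert 498: h=11, h2=7, slot 11 occupied => index 5.
Insert 459: h=11, h2=4, slot 11 occupied => index 2.
Insert 836: h=11, h2=9, slot 11 occupied => index 7.
Insert 276: h=9, slot 9 empty => index 9.
Table: [∅, 636, 459, ∅, ∅, 498, ∅, 836, 69, 276, ∅, 303, ∅]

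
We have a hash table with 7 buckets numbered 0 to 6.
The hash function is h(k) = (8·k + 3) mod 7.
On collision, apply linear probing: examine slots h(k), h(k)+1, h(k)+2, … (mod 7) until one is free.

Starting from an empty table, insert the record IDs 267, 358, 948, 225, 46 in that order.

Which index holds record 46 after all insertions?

267 hashes to 4; slot 4 is free => place at 4.
358 hashes to 4; 4 taken => place at 5.
948 hashes to 6; slot 6 is free => place at 6.
225 hashes to 4; 4,5,6 taken => place at 0.
46 hashes to 0; 0 taken => place at 1.
Table: [225, 46, -, -, 267, 358, 948]

1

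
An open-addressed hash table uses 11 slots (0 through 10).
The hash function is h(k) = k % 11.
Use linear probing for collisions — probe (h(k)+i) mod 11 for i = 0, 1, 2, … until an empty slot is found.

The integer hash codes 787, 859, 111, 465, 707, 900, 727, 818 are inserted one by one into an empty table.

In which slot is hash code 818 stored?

7

787: h=6 → slot 6
859: h=1 → slot 1
111: h=1, probe 1,2 → slot 2
465: h=3 → slot 3
707: h=3, probe 3,4 → slot 4
900: h=9 → slot 9
727: h=1, probe 1,2,3,4,5 → slot 5
818: h=4, probe 4,5,6,7 → slot 7
Table: [., 859, 111, 465, 707, 727, 787, 818, ., 900, .]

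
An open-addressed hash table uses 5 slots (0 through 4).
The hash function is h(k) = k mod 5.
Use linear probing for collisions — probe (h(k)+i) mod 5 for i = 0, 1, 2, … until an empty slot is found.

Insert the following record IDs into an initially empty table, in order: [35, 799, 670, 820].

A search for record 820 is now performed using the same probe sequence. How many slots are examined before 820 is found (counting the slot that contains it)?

3

Insert 35: h=0, slot 0 empty => index 0.
Insert 799: h=4, slot 4 empty => index 4.
Insert 670: h=0, slot 0 occupied => index 1.
Insert 820: h=0, slots 0,1 occupied => index 2.
Table: [35, 670, 820, ., 799]
Lookup 820: h=0, probe 0,1,2 → found at 2.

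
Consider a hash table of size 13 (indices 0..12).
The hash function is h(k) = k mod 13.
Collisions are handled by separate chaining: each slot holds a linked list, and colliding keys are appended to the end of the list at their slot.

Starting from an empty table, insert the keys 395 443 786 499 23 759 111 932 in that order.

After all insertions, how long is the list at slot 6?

Insert 395: h=5, bucket 5 empty -> new chain.
Insert 443: h=1, bucket 1 empty -> new chain.
Insert 786: h=6, bucket 6 empty -> new chain.
Insert 499: h=5, bucket 5 nonempty -> append to chain.
Insert 23: h=10, bucket 10 empty -> new chain.
Insert 759: h=5, bucket 5 nonempty -> append to chain.
Insert 111: h=7, bucket 7 empty -> new chain.
Insert 932: h=9, bucket 9 empty -> new chain.
Final buckets:
0: ∅
1: 443
2: ∅
3: ∅
4: ∅
5: 395 -> 499 -> 759
6: 786
7: 111
8: ∅
9: 932
10: 23
11: ∅
12: ∅

1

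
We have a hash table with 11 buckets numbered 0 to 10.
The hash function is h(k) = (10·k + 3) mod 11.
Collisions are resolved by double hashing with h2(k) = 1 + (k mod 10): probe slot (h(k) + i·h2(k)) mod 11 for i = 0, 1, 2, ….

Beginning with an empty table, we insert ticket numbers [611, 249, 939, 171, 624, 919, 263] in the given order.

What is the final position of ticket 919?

Insert 611: h=8, slot 8 empty -> index 8.
Insert 249: h=7, slot 7 empty -> index 7.
Insert 939: h=10, slot 10 empty -> index 10.
Insert 171: h=8, h2=2, slots 8,10 occupied -> index 1.
Insert 624: h=6, slot 6 empty -> index 6.
Insert 919: h=8, h2=10, slots 8,7,6 occupied -> index 5.
Insert 263: h=4, slot 4 empty -> index 4.
Table: [-, 171, -, -, 263, 919, 624, 249, 611, -, 939]

5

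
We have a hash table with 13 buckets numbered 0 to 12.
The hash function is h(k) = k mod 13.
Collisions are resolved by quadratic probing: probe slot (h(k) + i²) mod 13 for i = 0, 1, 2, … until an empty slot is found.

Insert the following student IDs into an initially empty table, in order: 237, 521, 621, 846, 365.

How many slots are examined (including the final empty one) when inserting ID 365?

3

Insert 237: h=3, slot 3 empty => index 3.
Insert 521: h=1, slot 1 empty => index 1.
Insert 621: h=10, slot 10 empty => index 10.
Insert 846: h=1, slot 1 occupied => index 2.
Insert 365: h=1, slots 1,2 occupied => index 5.
Table: [_, 521, 846, 237, _, 365, _, _, _, _, 621, _, _]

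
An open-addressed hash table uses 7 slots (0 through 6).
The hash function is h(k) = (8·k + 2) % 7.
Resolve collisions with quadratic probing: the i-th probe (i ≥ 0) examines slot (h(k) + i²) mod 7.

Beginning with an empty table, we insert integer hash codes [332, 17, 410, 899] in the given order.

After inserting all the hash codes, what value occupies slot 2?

332: h=5 → slot 5
17: h=5, probe 5,6 → slot 6
410: h=6, probe 6,0 → slot 0
899: h=5, probe 5,6,2 → slot 2
Table: [410, ., 899, ., ., 332, 17]

899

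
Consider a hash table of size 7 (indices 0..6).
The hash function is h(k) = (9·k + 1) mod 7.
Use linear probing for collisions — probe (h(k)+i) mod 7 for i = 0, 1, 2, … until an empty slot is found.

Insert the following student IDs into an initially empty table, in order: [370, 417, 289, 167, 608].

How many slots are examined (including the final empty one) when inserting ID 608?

3

Insert 370: h=6, slot 6 empty → index 6.
Insert 417: h=2, slot 2 empty → index 2.
Insert 289: h=5, slot 5 empty → index 5.
Insert 167: h=6, slot 6 occupied → index 0.
Insert 608: h=6, slots 6,0 occupied → index 1.
Table: [167, 608, 417, _, _, 289, 370]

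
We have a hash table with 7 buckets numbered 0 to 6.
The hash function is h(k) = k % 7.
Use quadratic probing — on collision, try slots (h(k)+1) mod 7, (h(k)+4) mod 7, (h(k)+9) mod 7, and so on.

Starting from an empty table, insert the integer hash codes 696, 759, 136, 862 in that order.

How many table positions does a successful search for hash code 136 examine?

3

Insert 696: h=3, slot 3 empty → index 3.
Insert 759: h=3, slot 3 occupied → index 4.
Insert 136: h=3, slots 3,4 occupied → index 0.
Insert 862: h=1, slot 1 empty → index 1.
Table: [136, 862, ., 696, 759, ., .]
Lookup 136: h=3, probe 3,4,0 → found at 0.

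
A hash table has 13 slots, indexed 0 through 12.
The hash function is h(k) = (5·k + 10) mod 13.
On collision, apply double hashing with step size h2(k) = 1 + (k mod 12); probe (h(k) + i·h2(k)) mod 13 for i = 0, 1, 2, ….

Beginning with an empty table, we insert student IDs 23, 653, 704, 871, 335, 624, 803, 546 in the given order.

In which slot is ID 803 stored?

5

23 hashes to 8; slot 8 is free => place at 8.
653 hashes to 12; slot 12 is free => place at 12.
704 hashes to 7; slot 7 is free => place at 7.
871 hashes to 10; slot 10 is free => place at 10.
335 hashes to 8, h2=12; 8,7 taken => place at 6.
624 hashes to 10, h2=1; 10 taken => place at 11.
803 hashes to 8, h2=12; 8,7,6 taken => place at 5.
546 hashes to 10, h2=7; 10 taken => place at 4.
Table: [., ., ., ., 546, 803, 335, 704, 23, ., 871, 624, 653]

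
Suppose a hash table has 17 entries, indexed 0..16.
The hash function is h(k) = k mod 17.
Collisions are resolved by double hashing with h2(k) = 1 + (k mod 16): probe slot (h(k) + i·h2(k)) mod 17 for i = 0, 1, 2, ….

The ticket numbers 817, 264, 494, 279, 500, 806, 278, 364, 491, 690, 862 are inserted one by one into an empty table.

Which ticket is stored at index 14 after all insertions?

806

817 hashes to 1; slot 1 is free → place at 1.
264 hashes to 9; slot 9 is free → place at 9.
494 hashes to 1, h2=15; 1 taken → place at 16.
279 hashes to 7; slot 7 is free → place at 7.
500 hashes to 7, h2=5; 7 taken → place at 12.
806 hashes to 7, h2=7; 7 taken → place at 14.
278 hashes to 6; slot 6 is free → place at 6.
364 hashes to 7, h2=13; 7 taken → place at 3.
491 hashes to 15; slot 15 is free → place at 15.
690 hashes to 10; slot 10 is free → place at 10.
862 hashes to 12, h2=15; 12,10 taken → place at 8.
Table: [., 817, ., 364, ., ., 278, 279, 862, 264, 690, ., 500, ., 806, 491, 494]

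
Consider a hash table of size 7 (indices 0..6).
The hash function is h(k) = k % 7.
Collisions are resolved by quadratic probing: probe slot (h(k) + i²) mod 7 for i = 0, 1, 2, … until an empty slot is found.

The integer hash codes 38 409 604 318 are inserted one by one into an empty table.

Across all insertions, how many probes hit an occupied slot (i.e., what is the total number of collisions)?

3

Insert 38: h=3, slot 3 empty → index 3.
Insert 409: h=3, slot 3 occupied → index 4.
Insert 604: h=2, slot 2 empty → index 2.
Insert 318: h=3, slots 3,4 occupied → index 0.
Table: [318, _, 604, 38, 409, _, _]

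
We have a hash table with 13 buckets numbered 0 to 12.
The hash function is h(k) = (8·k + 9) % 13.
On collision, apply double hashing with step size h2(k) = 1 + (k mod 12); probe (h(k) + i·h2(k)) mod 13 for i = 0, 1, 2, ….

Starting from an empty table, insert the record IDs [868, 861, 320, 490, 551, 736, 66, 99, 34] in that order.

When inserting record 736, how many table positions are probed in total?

2

868 hashes to 11; slot 11 is free -> place at 11.
861 hashes to 7; slot 7 is free -> place at 7.
320 hashes to 8; slot 8 is free -> place at 8.
490 hashes to 3; slot 3 is free -> place at 3.
551 hashes to 10; slot 10 is free -> place at 10.
736 hashes to 8, h2=5; 8 taken -> place at 0.
66 hashes to 4; slot 4 is free -> place at 4.
99 hashes to 8, h2=4; 8 taken -> place at 12.
34 hashes to 8, h2=11; 8 taken -> place at 6.
Table: [736, ∅, ∅, 490, 66, ∅, 34, 861, 320, ∅, 551, 868, 99]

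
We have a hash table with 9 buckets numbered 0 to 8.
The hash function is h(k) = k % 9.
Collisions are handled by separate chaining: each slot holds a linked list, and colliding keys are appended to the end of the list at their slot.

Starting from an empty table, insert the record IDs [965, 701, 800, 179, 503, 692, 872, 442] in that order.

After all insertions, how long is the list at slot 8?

6

965 -> bucket 2
701 -> bucket 8
800 -> bucket 8 (collision)
179 -> bucket 8 (collision)
503 -> bucket 8 (collision)
692 -> bucket 8 (collision)
872 -> bucket 8 (collision)
442 -> bucket 1
Final buckets:
0: ∅
1: 442
2: 965
3: ∅
4: ∅
5: ∅
6: ∅
7: ∅
8: 701 -> 800 -> 179 -> 503 -> 692 -> 872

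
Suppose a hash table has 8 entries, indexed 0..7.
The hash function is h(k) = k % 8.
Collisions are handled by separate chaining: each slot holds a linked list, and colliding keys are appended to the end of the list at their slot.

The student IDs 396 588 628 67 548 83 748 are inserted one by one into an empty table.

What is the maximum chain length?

Insert 396: h=4, bucket 4 empty → new chain.
Insert 588: h=4, bucket 4 nonempty → append to chain.
Insert 628: h=4, bucket 4 nonempty → append to chain.
Insert 67: h=3, bucket 3 empty → new chain.
Insert 548: h=4, bucket 4 nonempty → append to chain.
Insert 83: h=3, bucket 3 nonempty → append to chain.
Insert 748: h=4, bucket 4 nonempty → append to chain.
Final buckets:
0: -
1: -
2: -
3: 67 -> 83
4: 396 -> 588 -> 628 -> 548 -> 748
5: -
6: -
7: -

5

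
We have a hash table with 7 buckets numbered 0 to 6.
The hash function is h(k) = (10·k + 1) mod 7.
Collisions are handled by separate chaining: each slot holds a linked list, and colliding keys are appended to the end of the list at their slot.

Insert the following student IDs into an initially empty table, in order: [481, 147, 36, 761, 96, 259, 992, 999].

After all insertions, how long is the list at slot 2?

481 -> bucket 2
147 -> bucket 1
36 -> bucket 4
761 -> bucket 2 (collision)
96 -> bucket 2 (collision)
259 -> bucket 1 (collision)
992 -> bucket 2 (collision)
999 -> bucket 2 (collision)
Final buckets:
0: -
1: 147 -> 259
2: 481 -> 761 -> 96 -> 992 -> 999
3: -
4: 36
5: -
6: -

5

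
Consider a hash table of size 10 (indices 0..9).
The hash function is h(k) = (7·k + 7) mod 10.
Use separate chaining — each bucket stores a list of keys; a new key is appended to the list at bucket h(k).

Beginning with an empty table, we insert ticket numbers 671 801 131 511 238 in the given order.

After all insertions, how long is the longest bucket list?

4

671 → bucket 4
801 → bucket 4 (collision)
131 → bucket 4 (collision)
511 → bucket 4 (collision)
238 → bucket 3
Final buckets:
0: _
1: _
2: _
3: 238
4: 671 -> 801 -> 131 -> 511
5: _
6: _
7: _
8: _
9: _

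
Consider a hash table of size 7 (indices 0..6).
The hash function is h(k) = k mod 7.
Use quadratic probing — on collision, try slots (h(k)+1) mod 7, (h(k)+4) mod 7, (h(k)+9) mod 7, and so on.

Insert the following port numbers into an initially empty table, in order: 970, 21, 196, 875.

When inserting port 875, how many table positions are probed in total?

Insert 970: h=4, slot 4 empty → index 4.
Insert 21: h=0, slot 0 empty → index 0.
Insert 196: h=0, slot 0 occupied → index 1.
Insert 875: h=0, slots 0,1,4 occupied → index 2.
Table: [21, 196, 875, ., 970, ., .]

4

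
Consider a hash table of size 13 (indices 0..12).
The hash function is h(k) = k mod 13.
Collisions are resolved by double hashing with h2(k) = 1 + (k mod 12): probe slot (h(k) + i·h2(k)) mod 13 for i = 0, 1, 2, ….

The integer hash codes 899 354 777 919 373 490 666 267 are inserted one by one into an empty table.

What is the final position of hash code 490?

7

Insert 899: h=2, slot 2 empty -> index 2.
Insert 354: h=3, slot 3 empty -> index 3.
Insert 777: h=10, slot 10 empty -> index 10.
Insert 919: h=9, slot 9 empty -> index 9.
Insert 373: h=9, h2=2, slot 9 occupied -> index 11.
Insert 490: h=9, h2=11, slot 9 occupied -> index 7.
Insert 666: h=3, h2=7, slots 3,10 occupied -> index 4.
Insert 267: h=7, h2=4, slots 7,11,2 occupied -> index 6.
Table: [-, -, 899, 354, 666, -, 267, 490, -, 919, 777, 373, -]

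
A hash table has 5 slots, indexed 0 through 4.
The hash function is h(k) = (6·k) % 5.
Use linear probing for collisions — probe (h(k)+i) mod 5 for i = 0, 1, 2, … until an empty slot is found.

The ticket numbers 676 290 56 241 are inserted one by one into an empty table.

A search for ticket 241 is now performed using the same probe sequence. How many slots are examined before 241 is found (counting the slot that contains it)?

3

Insert 676: h=1, slot 1 empty => index 1.
Insert 290: h=0, slot 0 empty => index 0.
Insert 56: h=1, slot 1 occupied => index 2.
Insert 241: h=1, slots 1,2 occupied => index 3.
Table: [290, 676, 56, 241, -]
Lookup 241: h=1, probe 1,2,3 → found at 3.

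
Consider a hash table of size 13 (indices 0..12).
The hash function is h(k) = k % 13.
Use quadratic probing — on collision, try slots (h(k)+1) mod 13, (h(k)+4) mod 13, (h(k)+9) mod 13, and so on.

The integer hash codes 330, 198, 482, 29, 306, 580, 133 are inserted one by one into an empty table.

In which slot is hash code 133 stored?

12

330 hashes to 5; slot 5 is free => place at 5.
198 hashes to 3; slot 3 is free => place at 3.
482 hashes to 1; slot 1 is free => place at 1.
29 hashes to 3; 3 taken => place at 4.
306 hashes to 7; slot 7 is free => place at 7.
580 hashes to 8; slot 8 is free => place at 8.
133 hashes to 3; 3,4,7 taken => place at 12.
Table: [., 482, ., 198, 29, 330, ., 306, 580, ., ., ., 133]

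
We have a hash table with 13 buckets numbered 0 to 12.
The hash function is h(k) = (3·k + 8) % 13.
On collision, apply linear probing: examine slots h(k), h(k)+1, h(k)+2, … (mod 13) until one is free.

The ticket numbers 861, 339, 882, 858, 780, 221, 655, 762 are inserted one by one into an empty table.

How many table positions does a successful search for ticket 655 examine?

3

861 hashes to 4; slot 4 is free -> place at 4.
339 hashes to 11; slot 11 is free -> place at 11.
882 hashes to 2; slot 2 is free -> place at 2.
858 hashes to 8; slot 8 is free -> place at 8.
780 hashes to 8; 8 taken -> place at 9.
221 hashes to 8; 8,9 taken -> place at 10.
655 hashes to 10; 10,11 taken -> place at 12.
762 hashes to 6; slot 6 is free -> place at 6.
Table: [., ., 882, ., 861, ., 762, ., 858, 780, 221, 339, 655]
Lookup 655: h=10, probe 10,11,12 → found at 12.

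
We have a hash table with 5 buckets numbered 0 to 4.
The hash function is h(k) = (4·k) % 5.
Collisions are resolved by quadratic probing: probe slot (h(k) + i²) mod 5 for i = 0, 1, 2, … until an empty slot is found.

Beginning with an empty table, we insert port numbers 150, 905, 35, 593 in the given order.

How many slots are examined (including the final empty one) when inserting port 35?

3

150 hashes to 0; slot 0 is free => place at 0.
905 hashes to 0; 0 taken => place at 1.
35 hashes to 0; 0,1 taken => place at 4.
593 hashes to 2; slot 2 is free => place at 2.
Table: [150, 905, 593, ., 35]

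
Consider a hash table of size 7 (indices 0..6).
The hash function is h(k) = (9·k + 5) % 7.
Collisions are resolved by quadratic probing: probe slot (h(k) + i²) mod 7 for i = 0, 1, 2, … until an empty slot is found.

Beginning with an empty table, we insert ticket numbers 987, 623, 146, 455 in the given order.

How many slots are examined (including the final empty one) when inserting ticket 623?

2

987 hashes to 5; slot 5 is free -> place at 5.
623 hashes to 5; 5 taken -> place at 6.
146 hashes to 3; slot 3 is free -> place at 3.
455 hashes to 5; 5,6 taken -> place at 2.
Table: [_, _, 455, 146, _, 987, 623]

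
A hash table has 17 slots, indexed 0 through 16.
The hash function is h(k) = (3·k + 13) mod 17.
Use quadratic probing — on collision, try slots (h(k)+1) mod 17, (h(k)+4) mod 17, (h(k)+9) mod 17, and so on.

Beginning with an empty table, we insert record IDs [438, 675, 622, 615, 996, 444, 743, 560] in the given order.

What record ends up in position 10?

Insert 438: h=1, slot 1 empty → index 1.
Insert 675: h=15, slot 15 empty → index 15.
Insert 622: h=9, slot 9 empty → index 9.
Insert 615: h=5, slot 5 empty → index 5.
Insert 996: h=9, slot 9 occupied → index 10.
Insert 444: h=2, slot 2 empty → index 2.
Insert 743: h=15, slot 15 occupied → index 16.
Insert 560: h=10, slot 10 occupied → index 11.
Table: [., 438, 444, ., ., 615, ., ., ., 622, 996, 560, ., ., ., 675, 743]

996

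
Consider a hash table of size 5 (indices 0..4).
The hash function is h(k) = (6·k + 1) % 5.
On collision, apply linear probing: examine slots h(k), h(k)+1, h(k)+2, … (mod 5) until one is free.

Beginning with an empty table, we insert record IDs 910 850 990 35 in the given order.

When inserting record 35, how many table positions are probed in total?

4

910 hashes to 1; slot 1 is free => place at 1.
850 hashes to 1; 1 taken => place at 2.
990 hashes to 1; 1,2 taken => place at 3.
35 hashes to 1; 1,2,3 taken => place at 4.
Table: [∅, 910, 850, 990, 35]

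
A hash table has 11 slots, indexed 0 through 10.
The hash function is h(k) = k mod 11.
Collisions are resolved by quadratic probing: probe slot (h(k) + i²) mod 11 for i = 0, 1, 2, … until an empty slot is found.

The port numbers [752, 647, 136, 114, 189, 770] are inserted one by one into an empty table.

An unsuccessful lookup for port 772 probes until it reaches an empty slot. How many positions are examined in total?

2

Insert 752: h=4, slot 4 empty => index 4.
Insert 647: h=9, slot 9 empty => index 9.
Insert 136: h=4, slot 4 occupied => index 5.
Insert 114: h=4, slots 4,5 occupied => index 8.
Insert 189: h=2, slot 2 empty => index 2.
Insert 770: h=0, slot 0 empty => index 0.
Table: [770, ∅, 189, ∅, 752, 136, ∅, ∅, 114, 647, ∅]
Lookup 772: h=2, probe 2,3 → slot 3 empty, not found.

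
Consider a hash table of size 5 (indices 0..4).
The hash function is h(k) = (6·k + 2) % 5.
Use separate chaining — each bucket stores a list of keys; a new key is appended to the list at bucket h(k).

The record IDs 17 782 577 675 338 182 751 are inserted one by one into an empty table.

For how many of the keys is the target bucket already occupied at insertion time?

17 -> bucket 4
782 -> bucket 4 (collision)
577 -> bucket 4 (collision)
675 -> bucket 2
338 -> bucket 0
182 -> bucket 4 (collision)
751 -> bucket 3
Final buckets:
0: 338
1: .
2: 675
3: 751
4: 17 -> 782 -> 577 -> 182

3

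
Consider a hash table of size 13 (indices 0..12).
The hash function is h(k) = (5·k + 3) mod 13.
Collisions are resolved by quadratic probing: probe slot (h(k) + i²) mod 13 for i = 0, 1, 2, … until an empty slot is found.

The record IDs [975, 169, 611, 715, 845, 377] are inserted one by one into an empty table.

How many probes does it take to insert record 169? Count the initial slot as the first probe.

2

975 hashes to 3; slot 3 is free => place at 3.
169 hashes to 3; 3 taken => place at 4.
611 hashes to 3; 3,4 taken => place at 7.
715 hashes to 3; 3,4,7 taken => place at 12.
845 hashes to 3; 3,4,7,12 taken => place at 6.
377 hashes to 3; 3,4,7,12,6 taken => place at 2.
Table: [∅, ∅, 377, 975, 169, ∅, 845, 611, ∅, ∅, ∅, ∅, 715]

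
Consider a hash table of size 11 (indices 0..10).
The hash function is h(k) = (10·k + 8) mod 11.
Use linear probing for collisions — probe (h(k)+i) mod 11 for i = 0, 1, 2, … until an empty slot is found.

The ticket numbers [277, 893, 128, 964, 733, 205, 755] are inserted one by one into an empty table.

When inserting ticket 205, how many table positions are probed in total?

4

Insert 277: h=6, slot 6 empty → index 6.
Insert 893: h=6, slot 6 occupied → index 7.
Insert 128: h=1, slot 1 empty → index 1.
Insert 964: h=1, slot 1 occupied → index 2.
Insert 733: h=1, slots 1,2 occupied → index 3.
Insert 205: h=1, slots 1,2,3 occupied → index 4.
Insert 755: h=1, slots 1,2,3,4 occupied → index 5.
Table: [., 128, 964, 733, 205, 755, 277, 893, ., ., .]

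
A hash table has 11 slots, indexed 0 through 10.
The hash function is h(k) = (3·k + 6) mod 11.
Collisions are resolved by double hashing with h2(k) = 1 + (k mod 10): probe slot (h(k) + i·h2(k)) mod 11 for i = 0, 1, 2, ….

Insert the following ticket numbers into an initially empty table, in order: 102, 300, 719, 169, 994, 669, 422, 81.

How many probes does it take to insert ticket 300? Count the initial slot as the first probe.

Insert 102: h=4, slot 4 empty => index 4.
Insert 300: h=4, h2=1, slot 4 occupied => index 5.
Insert 719: h=7, slot 7 empty => index 7.
Insert 169: h=7, h2=10, slot 7 occupied => index 6.
Insert 994: h=7, h2=5, slot 7 occupied => index 1.
Insert 669: h=0, slot 0 empty => index 0.
Insert 422: h=7, h2=3, slot 7 occupied => index 10.
Insert 81: h=7, h2=2, slot 7 occupied => index 9.
Table: [669, 994, ∅, ∅, 102, 300, 169, 719, ∅, 81, 422]

2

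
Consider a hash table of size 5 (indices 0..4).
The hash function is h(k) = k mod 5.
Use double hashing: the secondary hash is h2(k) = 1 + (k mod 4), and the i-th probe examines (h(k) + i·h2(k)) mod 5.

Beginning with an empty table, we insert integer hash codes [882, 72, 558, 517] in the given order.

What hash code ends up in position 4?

517

882: h=2 => slot 2
72: h=2, h2=1, probe 2,3 => slot 3
558: h=3, h2=3, probe 3,1 => slot 1
517: h=2, h2=2, probe 2,4 => slot 4
Table: [∅, 558, 882, 72, 517]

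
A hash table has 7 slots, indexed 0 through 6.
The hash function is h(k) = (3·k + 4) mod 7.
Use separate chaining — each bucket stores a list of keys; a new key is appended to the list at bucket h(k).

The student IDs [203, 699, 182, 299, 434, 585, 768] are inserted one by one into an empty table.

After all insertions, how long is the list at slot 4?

3

203 -> bucket 4
699 -> bucket 1
182 -> bucket 4 (collision)
299 -> bucket 5
434 -> bucket 4 (collision)
585 -> bucket 2
768 -> bucket 5 (collision)
Final buckets:
0: ∅
1: 699
2: 585
3: ∅
4: 203 -> 182 -> 434
5: 299 -> 768
6: ∅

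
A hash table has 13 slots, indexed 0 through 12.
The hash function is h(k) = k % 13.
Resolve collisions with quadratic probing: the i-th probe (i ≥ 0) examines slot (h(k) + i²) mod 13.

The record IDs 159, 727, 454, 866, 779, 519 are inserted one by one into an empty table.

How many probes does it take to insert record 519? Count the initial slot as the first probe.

Insert 159: h=3, slot 3 empty => index 3.
Insert 727: h=12, slot 12 empty => index 12.
Insert 454: h=12, slot 12 occupied => index 0.
Insert 866: h=8, slot 8 empty => index 8.
Insert 779: h=12, slots 12,0,3,8 occupied => index 2.
Insert 519: h=12, slots 12,0,3,8,2 occupied => index 11.
Table: [454, _, 779, 159, _, _, _, _, 866, _, _, 519, 727]

6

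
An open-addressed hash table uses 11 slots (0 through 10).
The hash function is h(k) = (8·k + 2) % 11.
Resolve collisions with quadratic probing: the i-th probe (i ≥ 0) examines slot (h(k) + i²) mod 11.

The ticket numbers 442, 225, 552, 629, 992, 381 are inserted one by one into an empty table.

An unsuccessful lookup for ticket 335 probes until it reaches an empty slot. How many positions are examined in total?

2

Insert 442: h=7, slot 7 empty -> index 7.
Insert 225: h=9, slot 9 empty -> index 9.
Insert 552: h=7, slot 7 occupied -> index 8.
Insert 629: h=7, slots 7,8 occupied -> index 0.
Insert 992: h=7, slots 7,8,0 occupied -> index 5.
Insert 381: h=3, slot 3 empty -> index 3.
Table: [629, ∅, ∅, 381, ∅, 992, ∅, 442, 552, 225, ∅]
Lookup 335: h=9, probe 9,10 → slot 10 empty, not found.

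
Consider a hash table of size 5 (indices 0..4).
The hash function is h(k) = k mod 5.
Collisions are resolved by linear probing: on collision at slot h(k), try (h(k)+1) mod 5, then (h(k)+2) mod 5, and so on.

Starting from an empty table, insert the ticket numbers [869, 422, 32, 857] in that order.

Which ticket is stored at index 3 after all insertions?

32

Insert 869: h=4, slot 4 empty → index 4.
Insert 422: h=2, slot 2 empty → index 2.
Insert 32: h=2, slot 2 occupied → index 3.
Insert 857: h=2, slots 2,3,4 occupied → index 0.
Table: [857, —, 422, 32, 869]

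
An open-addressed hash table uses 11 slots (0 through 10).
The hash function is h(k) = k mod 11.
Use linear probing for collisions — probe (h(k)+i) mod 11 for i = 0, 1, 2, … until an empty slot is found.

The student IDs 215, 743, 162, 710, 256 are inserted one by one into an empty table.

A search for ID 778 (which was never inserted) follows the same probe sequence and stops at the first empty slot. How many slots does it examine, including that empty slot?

3

Insert 215: h=6, slot 6 empty → index 6.
Insert 743: h=6, slot 6 occupied → index 7.
Insert 162: h=8, slot 8 empty → index 8.
Insert 710: h=6, slots 6,7,8 occupied → index 9.
Insert 256: h=3, slot 3 empty → index 3.
Table: [∅, ∅, ∅, 256, ∅, ∅, 215, 743, 162, 710, ∅]
Lookup 778: h=8, probe 8,9,10 → slot 10 empty, not found.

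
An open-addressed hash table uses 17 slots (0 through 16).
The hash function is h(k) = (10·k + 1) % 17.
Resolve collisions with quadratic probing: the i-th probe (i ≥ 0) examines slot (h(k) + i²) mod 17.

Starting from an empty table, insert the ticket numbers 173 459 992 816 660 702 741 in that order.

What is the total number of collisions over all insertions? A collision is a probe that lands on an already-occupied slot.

Insert 173: h=14, slot 14 empty -> index 14.
Insert 459: h=1, slot 1 empty -> index 1.
Insert 992: h=10, slot 10 empty -> index 10.
Insert 816: h=1, slot 1 occupied -> index 2.
Insert 660: h=5, slot 5 empty -> index 5.
Insert 702: h=0, slot 0 empty -> index 0.
Insert 741: h=16, slot 16 empty -> index 16.
Table: [702, 459, 816, -, -, 660, -, -, -, -, 992, -, -, -, 173, -, 741]

1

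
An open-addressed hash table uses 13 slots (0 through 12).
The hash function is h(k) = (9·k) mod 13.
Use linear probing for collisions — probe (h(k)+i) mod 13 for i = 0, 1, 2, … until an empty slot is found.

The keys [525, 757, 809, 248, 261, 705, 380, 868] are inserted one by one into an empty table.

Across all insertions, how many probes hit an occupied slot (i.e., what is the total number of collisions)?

Insert 525: h=6, slot 6 empty => index 6.
Insert 757: h=1, slot 1 empty => index 1.
Insert 809: h=1, slot 1 occupied => index 2.
Insert 248: h=9, slot 9 empty => index 9.
Insert 261: h=9, slot 9 occupied => index 10.
Insert 705: h=1, slots 1,2 occupied => index 3.
Insert 380: h=1, slots 1,2,3 occupied => index 4.
Insert 868: h=12, slot 12 empty => index 12.
Table: [∅, 757, 809, 705, 380, ∅, 525, ∅, ∅, 248, 261, ∅, 868]

7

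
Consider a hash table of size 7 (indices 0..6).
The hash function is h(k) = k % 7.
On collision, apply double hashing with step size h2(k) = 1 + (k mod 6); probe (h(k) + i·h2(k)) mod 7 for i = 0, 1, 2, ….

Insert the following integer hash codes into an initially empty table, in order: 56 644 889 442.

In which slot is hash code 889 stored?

56 hashes to 0; slot 0 is free => place at 0.
644 hashes to 0, h2=3; 0 taken => place at 3.
889 hashes to 0, h2=2; 0 taken => place at 2.
442 hashes to 1; slot 1 is free => place at 1.
Table: [56, 442, 889, 644, —, —, —]

2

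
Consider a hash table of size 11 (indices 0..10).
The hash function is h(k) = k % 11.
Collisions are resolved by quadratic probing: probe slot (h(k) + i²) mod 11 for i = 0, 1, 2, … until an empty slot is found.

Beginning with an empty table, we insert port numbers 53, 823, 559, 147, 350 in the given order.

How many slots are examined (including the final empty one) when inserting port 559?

3

53: h=9 => slot 9
823: h=9, probe 9,10 => slot 10
559: h=9, probe 9,10,2 => slot 2
147: h=4 => slot 4
350: h=9, probe 9,10,2,7 => slot 7
Table: [_, _, 559, _, 147, _, _, 350, _, 53, 823]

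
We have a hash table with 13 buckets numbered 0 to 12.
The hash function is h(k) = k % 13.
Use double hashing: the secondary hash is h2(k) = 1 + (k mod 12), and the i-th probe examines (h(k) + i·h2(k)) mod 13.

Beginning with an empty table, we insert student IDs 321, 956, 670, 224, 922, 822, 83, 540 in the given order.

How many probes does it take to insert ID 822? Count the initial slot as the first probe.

2

321 hashes to 9; slot 9 is free -> place at 9.
956 hashes to 7; slot 7 is free -> place at 7.
670 hashes to 7, h2=11; 7 taken -> place at 5.
224 hashes to 3; slot 3 is free -> place at 3.
922 hashes to 12; slot 12 is free -> place at 12.
822 hashes to 3, h2=7; 3 taken -> place at 10.
83 hashes to 5, h2=12; 5 taken -> place at 4.
540 hashes to 7, h2=1; 7 taken -> place at 8.
Table: [., ., ., 224, 83, 670, ., 956, 540, 321, 822, ., 922]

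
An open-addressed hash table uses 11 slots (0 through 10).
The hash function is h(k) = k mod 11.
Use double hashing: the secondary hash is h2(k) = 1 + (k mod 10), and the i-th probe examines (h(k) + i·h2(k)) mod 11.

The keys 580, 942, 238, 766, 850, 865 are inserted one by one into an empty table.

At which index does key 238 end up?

Insert 580: h=8, slot 8 empty -> index 8.
Insert 942: h=7, slot 7 empty -> index 7.
Insert 238: h=7, h2=9, slot 7 occupied -> index 5.
Insert 766: h=7, h2=7, slot 7 occupied -> index 3.
Insert 850: h=3, h2=1, slot 3 occupied -> index 4.
Insert 865: h=7, h2=6, slot 7 occupied -> index 2.
Table: [∅, ∅, 865, 766, 850, 238, ∅, 942, 580, ∅, ∅]

5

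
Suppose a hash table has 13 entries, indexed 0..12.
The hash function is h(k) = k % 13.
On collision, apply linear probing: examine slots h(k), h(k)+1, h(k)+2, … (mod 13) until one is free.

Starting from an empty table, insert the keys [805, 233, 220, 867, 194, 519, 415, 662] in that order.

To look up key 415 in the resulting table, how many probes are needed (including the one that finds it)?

6

805 hashes to 12; slot 12 is free -> place at 12.
233 hashes to 12; 12 taken -> place at 0.
220 hashes to 12; 12,0 taken -> place at 1.
867 hashes to 9; slot 9 is free -> place at 9.
194 hashes to 12; 12,0,1 taken -> place at 2.
519 hashes to 12; 12,0,1,2 taken -> place at 3.
415 hashes to 12; 12,0,1,2,3 taken -> place at 4.
662 hashes to 12; 12,0,1,2,3,4 taken -> place at 5.
Table: [233, 220, 194, 519, 415, 662, —, —, —, 867, —, —, 805]
Lookup 415: h=12, probe 12,0,1,2,3,4 → found at 4.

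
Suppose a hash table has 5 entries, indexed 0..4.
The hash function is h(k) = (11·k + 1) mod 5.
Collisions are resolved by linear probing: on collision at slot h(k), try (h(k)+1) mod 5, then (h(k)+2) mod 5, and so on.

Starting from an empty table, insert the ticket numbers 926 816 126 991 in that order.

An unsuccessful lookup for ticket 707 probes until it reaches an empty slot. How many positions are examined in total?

926 hashes to 2; slot 2 is free -> place at 2.
816 hashes to 2; 2 taken -> place at 3.
126 hashes to 2; 2,3 taken -> place at 4.
991 hashes to 2; 2,3,4 taken -> place at 0.
Table: [991, —, 926, 816, 126]
Lookup 707: h=3, probe 3,4,0,1 → slot 1 empty, not found.

4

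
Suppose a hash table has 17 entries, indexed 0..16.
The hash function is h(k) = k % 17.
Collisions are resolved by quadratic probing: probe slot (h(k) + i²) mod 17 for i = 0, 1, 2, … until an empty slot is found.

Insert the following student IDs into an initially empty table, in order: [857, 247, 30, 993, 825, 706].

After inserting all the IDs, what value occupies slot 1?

706

Insert 857: h=7, slot 7 empty -> index 7.
Insert 247: h=9, slot 9 empty -> index 9.
Insert 30: h=13, slot 13 empty -> index 13.
Insert 993: h=7, slot 7 occupied -> index 8.
Insert 825: h=9, slot 9 occupied -> index 10.
Insert 706: h=9, slots 9,10,13 occupied -> index 1.
Table: [∅, 706, ∅, ∅, ∅, ∅, ∅, 857, 993, 247, 825, ∅, ∅, 30, ∅, ∅, ∅]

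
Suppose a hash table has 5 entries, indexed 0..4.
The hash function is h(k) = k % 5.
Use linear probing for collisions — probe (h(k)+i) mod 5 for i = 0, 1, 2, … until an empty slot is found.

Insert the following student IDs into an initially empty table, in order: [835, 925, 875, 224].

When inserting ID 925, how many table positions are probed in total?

835 hashes to 0; slot 0 is free => place at 0.
925 hashes to 0; 0 taken => place at 1.
875 hashes to 0; 0,1 taken => place at 2.
224 hashes to 4; slot 4 is free => place at 4.
Table: [835, 925, 875, _, 224]

2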